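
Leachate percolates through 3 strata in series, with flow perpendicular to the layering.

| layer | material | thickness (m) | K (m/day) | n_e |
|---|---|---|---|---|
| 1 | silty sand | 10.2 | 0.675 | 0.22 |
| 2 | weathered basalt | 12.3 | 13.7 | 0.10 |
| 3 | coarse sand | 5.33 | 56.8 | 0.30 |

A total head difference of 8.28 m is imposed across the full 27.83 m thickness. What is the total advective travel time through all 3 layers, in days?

9.87

With flow normal to the layers, continuity requires the same specific discharge q through every layer.
Σ(b_i/K_i) = 10.2/0.675 + 12.3/13.7 + 5.33/56.8 = 16.10 d.
q = Δh / Σ(b_i/K_i) = 8.28 / 16.10 = 0.5142 m/day.
In each layer the seepage velocity is v_i = q/n_i, so the layer transit time is t_i = b_i·n_i / q:
  layer 1 (silty sand): t_1 = 10.2 × 0.22 / 0.5142 = 4.364 d
  layer 2 (weathered basalt): t_2 = 12.3 × 0.10 / 0.5142 = 2.392 d
  layer 3 (coarse sand): t_3 = 5.33 × 0.30 / 0.5142 = 3.110 d
Total t = Σ t_i = 9.866 days.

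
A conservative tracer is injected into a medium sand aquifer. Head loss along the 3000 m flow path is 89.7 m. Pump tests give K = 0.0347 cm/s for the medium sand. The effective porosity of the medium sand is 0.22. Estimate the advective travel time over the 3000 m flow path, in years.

2.02

Convert K: 0.0347 cm/s × 864 = 29.98 m/day.
Hydraulic gradient i = Δh / L = 89.7 / 3000 = 0.02990.
Darcy flux q = K · i = 29.98 × 0.02990 = 0.8964 m/day.
Seepage velocity v = q / n_e = 0.8964 / 0.22 = 4.075 m/day.
Travel time t = L / v = 3000 / 4.075 = 736.3 days = 2.016 years.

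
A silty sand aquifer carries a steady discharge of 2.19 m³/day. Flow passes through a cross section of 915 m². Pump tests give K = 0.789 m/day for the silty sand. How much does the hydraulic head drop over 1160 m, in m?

From Q = K·A·i, i = Q / (K·A) = 2.19 / (0.7890 × 915.0) = 0.003034.
Head loss Δh = i · L = 0.003034 × 1160 = 3.519 m.

3.52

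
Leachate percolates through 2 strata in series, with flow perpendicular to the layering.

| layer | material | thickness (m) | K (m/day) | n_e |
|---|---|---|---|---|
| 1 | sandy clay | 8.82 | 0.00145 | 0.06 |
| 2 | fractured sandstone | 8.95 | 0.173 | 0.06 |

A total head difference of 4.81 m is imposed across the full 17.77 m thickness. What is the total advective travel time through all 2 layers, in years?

With flow normal to the layers, continuity requires the same specific discharge q through every layer.
Σ(b_i/K_i) = 8.82/0.00145 + 8.95/0.173 = 6134 d.
q = Δh / Σ(b_i/K_i) = 4.81 / 6134 = 0.0007841 m/day.
In each layer the seepage velocity is v_i = q/n_i, so the layer transit time is t_i = b_i·n_i / q:
  layer 1 (sandy clay): t_1 = 8.82 × 0.06 / 0.0007841 = 674.9 d
  layer 2 (fractured sandstone): t_2 = 8.95 × 0.06 / 0.0007841 = 684.9 d
Total t = Σ t_i = 1360 days = 3.723 years.

3.72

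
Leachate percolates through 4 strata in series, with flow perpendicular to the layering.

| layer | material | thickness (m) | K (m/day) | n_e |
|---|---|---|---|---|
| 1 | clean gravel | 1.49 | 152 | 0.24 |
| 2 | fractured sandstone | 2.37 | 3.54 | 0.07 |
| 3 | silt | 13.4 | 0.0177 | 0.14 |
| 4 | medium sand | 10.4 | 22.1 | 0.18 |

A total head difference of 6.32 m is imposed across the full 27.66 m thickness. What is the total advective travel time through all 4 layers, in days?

With flow normal to the layers, continuity requires the same specific discharge q through every layer.
Σ(b_i/K_i) = 1.49/152 + 2.37/3.54 + 13.4/0.0177 + 10.4/22.1 = 758.2 d.
q = Δh / Σ(b_i/K_i) = 6.32 / 758.2 = 0.008335 m/day.
In each layer the seepage velocity is v_i = q/n_i, so the layer transit time is t_i = b_i·n_i / q:
  layer 1 (clean gravel): t_1 = 1.49 × 0.24 / 0.008335 = 42.90 d
  layer 2 (fractured sandstone): t_2 = 2.37 × 0.07 / 0.008335 = 19.90 d
  layer 3 (silt): t_3 = 13.4 × 0.14 / 0.008335 = 225.1 d
  layer 4 (medium sand): t_4 = 10.4 × 0.18 / 0.008335 = 224.6 d
Total t = Σ t_i = 512.5 days.

512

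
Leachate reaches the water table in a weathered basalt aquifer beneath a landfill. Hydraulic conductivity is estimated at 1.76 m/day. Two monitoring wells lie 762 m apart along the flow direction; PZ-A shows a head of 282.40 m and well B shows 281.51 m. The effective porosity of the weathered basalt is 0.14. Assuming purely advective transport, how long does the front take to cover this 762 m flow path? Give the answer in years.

142

Hydraulic gradient i = (282.40 − 281.51) / 762 = 0.89 / 762 = 0.001168.
Darcy flux q = K · i = 1.760 × 0.001168 = 0.002056 m/day.
Seepage velocity v = q / n_e = 0.002056 / 0.14 = 0.01468 m/day.
Travel time t = L / v = 762 / 0.01468 = 51896 days = 142.1 years.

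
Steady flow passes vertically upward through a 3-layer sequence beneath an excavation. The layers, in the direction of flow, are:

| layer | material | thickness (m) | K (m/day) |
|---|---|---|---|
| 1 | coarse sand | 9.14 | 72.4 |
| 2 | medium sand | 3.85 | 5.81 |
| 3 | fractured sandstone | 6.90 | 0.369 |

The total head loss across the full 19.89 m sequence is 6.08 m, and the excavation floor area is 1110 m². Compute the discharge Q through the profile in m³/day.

346

Flow is perpendicular to layering, so the layers act in series and the equivalent K is the thickness-weighted harmonic mean.
Total thickness L = 9.14 + 3.85 + 6.90 = 19.89 m.
Σ(b_i/K_i) = 9.14/72.4 + 3.85/5.81 + 6.90/0.369 = 19.49 d.
K_eq = L / Σ(b_i/K_i) = 19.89 / 19.49 = 1.021 m/day.
Q = K_eq · A · (Δh/L) = 1.021 × 1110 × (6.08/19.89) = 346.3 m³/day.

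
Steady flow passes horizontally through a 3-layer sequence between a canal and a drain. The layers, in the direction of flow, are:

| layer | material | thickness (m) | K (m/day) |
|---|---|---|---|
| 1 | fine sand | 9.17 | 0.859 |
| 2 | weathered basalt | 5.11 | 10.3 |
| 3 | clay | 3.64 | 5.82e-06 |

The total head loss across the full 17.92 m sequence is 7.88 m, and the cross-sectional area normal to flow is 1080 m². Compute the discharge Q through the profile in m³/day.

0.0136

Flow is perpendicular to layering, so the layers act in series and the equivalent K is the thickness-weighted harmonic mean.
Total thickness L = 9.17 + 5.11 + 3.64 = 17.92 m.
Σ(b_i/K_i) = 9.17/0.859 + 5.11/10.3 + 3.64/5.82e-06 = 6.254e+05 d.
K_eq = L / Σ(b_i/K_i) = 17.92 / 6.254e+05 = 2.865e-05 m/day.
Q = K_eq · A · (Δh/L) = 2.865e-05 × 1080 × (7.88/17.92) = 0.01361 m³/day.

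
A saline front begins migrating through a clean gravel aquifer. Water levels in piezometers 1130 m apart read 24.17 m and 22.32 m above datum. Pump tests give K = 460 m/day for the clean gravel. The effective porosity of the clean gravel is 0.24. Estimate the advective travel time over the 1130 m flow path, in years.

Hydraulic gradient i = (24.17 − 22.32) / 1130 = 1.85 / 1130 = 0.001637.
Darcy flux q = K · i = 460.0 × 0.001637 = 0.7531 m/day.
Seepage velocity v = q / n_e = 0.7531 / 0.24 = 3.138 m/day.
Travel time t = L / v = 1130 / 3.138 = 360.1 days = 0.9859 years.

0.986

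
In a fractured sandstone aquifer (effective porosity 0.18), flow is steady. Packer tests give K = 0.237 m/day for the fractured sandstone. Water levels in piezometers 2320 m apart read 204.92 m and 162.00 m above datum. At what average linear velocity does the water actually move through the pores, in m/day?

Hydraulic gradient i = (204.92 − 162.00) / 2320 = 42.92 / 2320 = 0.01850.
Darcy flux q = K · i = 0.2370 × 0.01850 = 0.004384 m/day.
Seepage velocity v = q / n_e = 0.004384 / 0.18 = 0.02436 m/day.

0.0244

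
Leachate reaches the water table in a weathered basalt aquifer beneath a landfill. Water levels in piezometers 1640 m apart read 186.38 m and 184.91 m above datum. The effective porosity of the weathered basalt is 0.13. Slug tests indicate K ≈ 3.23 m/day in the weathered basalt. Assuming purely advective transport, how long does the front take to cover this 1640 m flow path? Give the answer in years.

202

Hydraulic gradient i = (186.38 − 184.91) / 1640 = 1.47 / 1640 = 0.0008963.
Darcy flux q = K · i = 3.230 × 0.0008963 = 0.002895 m/day.
Seepage velocity v = q / n_e = 0.002895 / 0.13 = 0.02227 m/day.
Travel time t = L / v = 1640 / 0.02227 = 73640 days = 201.6 years.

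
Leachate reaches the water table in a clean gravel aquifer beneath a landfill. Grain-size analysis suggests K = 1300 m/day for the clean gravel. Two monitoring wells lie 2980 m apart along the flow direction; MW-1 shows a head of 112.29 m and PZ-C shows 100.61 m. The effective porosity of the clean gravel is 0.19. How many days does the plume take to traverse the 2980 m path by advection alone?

111

Hydraulic gradient i = (112.29 − 100.61) / 2980 = 11.68 / 2980 = 0.003919.
Darcy flux q = K · i = 1300 × 0.003919 = 5.095 m/day.
Seepage velocity v = q / n_e = 5.095 / 0.19 = 26.82 m/day.
Travel time t = L / v = 2980 / 26.82 = 111.1 days.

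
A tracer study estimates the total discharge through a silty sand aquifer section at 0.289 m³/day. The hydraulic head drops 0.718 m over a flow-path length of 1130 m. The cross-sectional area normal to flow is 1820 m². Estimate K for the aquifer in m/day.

Hydraulic gradient i = Δh / L = 0.718 / 1130 = 0.0006354.
From Q = K·A·i, K = Q / (A·i) = 0.289 / (1820 × 0.0006354) = 0.2499 m/day.

0.250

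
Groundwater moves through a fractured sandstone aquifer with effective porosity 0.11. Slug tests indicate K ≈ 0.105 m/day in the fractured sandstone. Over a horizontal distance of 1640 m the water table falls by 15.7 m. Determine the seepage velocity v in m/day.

0.00914

Hydraulic gradient i = Δh / L = 15.7 / 1640 = 0.009573.
Darcy flux q = K · i = 0.1050 × 0.009573 = 0.001005 m/day.
Seepage velocity v = q / n_e = 0.001005 / 0.11 = 0.009138 m/day.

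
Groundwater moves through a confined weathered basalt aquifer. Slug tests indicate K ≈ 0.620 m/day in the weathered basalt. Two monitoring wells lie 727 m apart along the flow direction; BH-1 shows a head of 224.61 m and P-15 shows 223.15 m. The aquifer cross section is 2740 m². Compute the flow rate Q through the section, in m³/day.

3.41

Hydraulic gradient i = (224.61 − 223.15) / 727 = 1.46 / 727 = 0.002008.
Darcy's law: Q = K · A · i = 0.6200 × 2740 × 0.002008 = 3.412 m³/day.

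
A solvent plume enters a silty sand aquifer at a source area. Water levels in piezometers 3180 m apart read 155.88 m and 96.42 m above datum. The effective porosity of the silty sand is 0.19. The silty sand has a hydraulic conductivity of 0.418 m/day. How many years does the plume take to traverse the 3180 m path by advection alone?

Hydraulic gradient i = (155.88 − 96.42) / 3180 = 59.46 / 3180 = 0.01870.
Darcy flux q = K · i = 0.4180 × 0.01870 = 0.007816 m/day.
Seepage velocity v = q / n_e = 0.007816 / 0.19 = 0.04114 m/day.
Travel time t = L / v = 3180 / 0.04114 = 77305 days = 211.6 years.

212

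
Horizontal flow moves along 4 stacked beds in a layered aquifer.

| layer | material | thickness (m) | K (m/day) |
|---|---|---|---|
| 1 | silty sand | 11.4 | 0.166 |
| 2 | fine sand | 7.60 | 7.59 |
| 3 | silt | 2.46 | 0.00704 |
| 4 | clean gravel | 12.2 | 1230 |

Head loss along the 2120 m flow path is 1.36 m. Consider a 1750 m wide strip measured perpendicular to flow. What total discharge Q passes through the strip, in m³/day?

Flow is parallel to layering, so each bed carries its own Darcy discharge and the transmissivities add.
Σ(K_i·b_i) = 0.166×11.4 + 7.59×7.60 + 0.00704×2.46 + 1230×12.2 = 15066 m²/day.
Hydraulic gradient i = Δh / L = 1.36 / 2120 = 0.0006415.
Q = Σ(K_i·b_i) · W · i = 15066 × 1750 × 0.0006415 = 16913 m³/day.

16900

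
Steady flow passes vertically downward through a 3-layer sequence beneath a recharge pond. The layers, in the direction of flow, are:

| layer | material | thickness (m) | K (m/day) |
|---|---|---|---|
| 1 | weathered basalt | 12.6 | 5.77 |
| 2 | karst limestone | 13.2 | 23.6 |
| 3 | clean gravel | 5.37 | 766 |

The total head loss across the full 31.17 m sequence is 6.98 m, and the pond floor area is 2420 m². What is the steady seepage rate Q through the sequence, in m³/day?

Flow is perpendicular to layering, so the layers act in series and the equivalent K is the thickness-weighted harmonic mean.
Total thickness L = 12.6 + 13.2 + 5.37 = 31.17 m.
Σ(b_i/K_i) = 12.6/5.77 + 13.2/23.6 + 5.37/766 = 2.750 d.
K_eq = L / Σ(b_i/K_i) = 31.17 / 2.750 = 11.33 m/day.
Q = K_eq · A · (Δh/L) = 11.33 × 2420 × (6.98/31.17) = 6142 m³/day.

6140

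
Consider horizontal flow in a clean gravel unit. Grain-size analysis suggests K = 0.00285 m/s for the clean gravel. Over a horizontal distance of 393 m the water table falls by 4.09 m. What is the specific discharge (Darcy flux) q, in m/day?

2.56

Convert K: 0.00285 m/s × 86400 = 246.2 m/day.
Hydraulic gradient i = Δh / L = 4.09 / 393 = 0.01041.
Specific discharge q = K · i = 246.2 × 0.01041 = 2.563 m/day.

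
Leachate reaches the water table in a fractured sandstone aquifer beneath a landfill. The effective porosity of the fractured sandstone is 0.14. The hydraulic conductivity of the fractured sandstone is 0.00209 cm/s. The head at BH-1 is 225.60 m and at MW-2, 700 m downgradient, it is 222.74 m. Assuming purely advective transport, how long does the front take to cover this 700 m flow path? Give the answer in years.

36.4

Convert K: 0.00209 cm/s × 864 = 1.806 m/day.
Hydraulic gradient i = (225.60 − 222.74) / 700 = 2.86 / 700 = 0.004086.
Darcy flux q = K · i = 1.806 × 0.004086 = 0.007378 m/day.
Seepage velocity v = q / n_e = 0.007378 / 0.14 = 0.05270 m/day.
Travel time t = L / v = 700 / 0.05270 = 13283 days = 36.37 years.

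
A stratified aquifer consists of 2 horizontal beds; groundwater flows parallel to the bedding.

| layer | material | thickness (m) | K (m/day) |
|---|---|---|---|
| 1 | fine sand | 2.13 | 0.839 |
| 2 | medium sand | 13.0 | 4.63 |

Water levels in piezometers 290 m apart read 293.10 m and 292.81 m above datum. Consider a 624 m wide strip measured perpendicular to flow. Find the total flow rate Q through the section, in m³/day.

Flow is parallel to layering, so each bed carries its own Darcy discharge and the transmissivities add.
Σ(K_i·b_i) = 0.839×2.13 + 4.63×13.0 = 61.98 m²/day.
Hydraulic gradient i = (293.10 − 292.81) / 290 = 0.29 / 290 = 0.001000.
Q = Σ(K_i·b_i) · W · i = 61.98 × 624 × 0.001000 = 38.67 m³/day.

38.7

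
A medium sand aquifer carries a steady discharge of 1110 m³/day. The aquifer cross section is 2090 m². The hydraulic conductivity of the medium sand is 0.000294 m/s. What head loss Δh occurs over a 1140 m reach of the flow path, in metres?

Convert K: 0.000294 m/s × 86400 = 25.40 m/day.
From Q = K·A·i, i = Q / (K·A) = 1110 / (25.40 × 2090) = 0.02091.
Head loss Δh = i · L = 0.02091 × 1140 = 23.84 m.

23.8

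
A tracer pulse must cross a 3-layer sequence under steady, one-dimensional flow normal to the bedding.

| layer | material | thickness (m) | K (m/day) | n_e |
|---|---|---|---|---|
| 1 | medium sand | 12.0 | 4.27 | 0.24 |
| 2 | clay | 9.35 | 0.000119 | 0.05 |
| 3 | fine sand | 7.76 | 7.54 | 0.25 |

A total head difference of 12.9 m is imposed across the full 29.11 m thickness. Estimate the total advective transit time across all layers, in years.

With flow normal to the layers, continuity requires the same specific discharge q through every layer.
Σ(b_i/K_i) = 12.0/4.27 + 9.35/0.000119 + 7.76/7.54 = 78575 d.
q = Δh / Σ(b_i/K_i) = 12.9 / 78575 = 0.0001642 m/day.
In each layer the seepage velocity is v_i = q/n_i, so the layer transit time is t_i = b_i·n_i / q:
  layer 1 (medium sand): t_1 = 12.0 × 0.24 / 0.0001642 = 17542 d
  layer 2 (clay): t_2 = 9.35 × 0.05 / 0.0001642 = 2848 d
  layer 3 (fine sand): t_3 = 7.76 × 0.25 / 0.0001642 = 11817 d
Total t = Σ t_i = 32207 days = 88.18 years.

88.2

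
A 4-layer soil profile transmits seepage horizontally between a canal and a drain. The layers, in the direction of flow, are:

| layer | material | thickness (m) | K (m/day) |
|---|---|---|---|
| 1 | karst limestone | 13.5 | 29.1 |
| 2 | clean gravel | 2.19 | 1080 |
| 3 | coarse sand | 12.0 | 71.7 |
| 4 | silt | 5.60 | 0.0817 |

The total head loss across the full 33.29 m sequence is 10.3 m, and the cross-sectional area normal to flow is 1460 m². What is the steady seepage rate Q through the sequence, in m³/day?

217

Flow is perpendicular to layering, so the layers act in series and the equivalent K is the thickness-weighted harmonic mean.
Total thickness L = 13.5 + 2.19 + 12.0 + 5.60 = 33.29 m.
Σ(b_i/K_i) = 13.5/29.1 + 2.19/1080 + 12.0/71.7 + 5.60/0.0817 = 69.18 d.
K_eq = L / Σ(b_i/K_i) = 33.29 / 69.18 = 0.4812 m/day.
Q = K_eq · A · (Δh/L) = 0.4812 × 1460 × (10.3/33.29) = 217.4 m³/day.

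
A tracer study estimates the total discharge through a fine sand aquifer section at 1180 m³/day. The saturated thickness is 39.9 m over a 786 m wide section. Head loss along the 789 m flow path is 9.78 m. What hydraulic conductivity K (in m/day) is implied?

Cross-sectional area A = 786 × 39.9 = 31361 m².
Hydraulic gradient i = Δh / L = 9.78 / 789 = 0.01240.
From Q = K·A·i, K = Q / (A·i) = 1180 / (31361 × 0.01240) = 3.035 m/day.

3.04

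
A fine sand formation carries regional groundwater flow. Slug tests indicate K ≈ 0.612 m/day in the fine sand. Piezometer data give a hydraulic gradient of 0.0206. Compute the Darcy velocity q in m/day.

Hydraulic gradient i = 0.0206.
Specific discharge q = K · i = 0.6120 × 0.02060 = 0.01261 m/day.

0.0126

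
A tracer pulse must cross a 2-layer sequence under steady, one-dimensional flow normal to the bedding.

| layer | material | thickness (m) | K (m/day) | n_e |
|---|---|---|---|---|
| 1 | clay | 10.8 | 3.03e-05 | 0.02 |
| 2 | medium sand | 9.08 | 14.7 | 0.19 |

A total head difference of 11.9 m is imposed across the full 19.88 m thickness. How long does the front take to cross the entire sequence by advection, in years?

With flow normal to the layers, continuity requires the same specific discharge q through every layer.
Σ(b_i/K_i) = 10.8/3.03e-05 + 9.08/14.7 = 3.564e+05 d.
q = Δh / Σ(b_i/K_i) = 11.9 / 3.564e+05 = 3.339e-05 m/day.
In each layer the seepage velocity is v_i = q/n_i, so the layer transit time is t_i = b_i·n_i / q:
  layer 1 (clay): t_1 = 10.8 × 0.02 / 3.339e-05 = 6470 d
  layer 2 (medium sand): t_2 = 9.08 × 0.19 / 3.339e-05 = 51674 d
Total t = Σ t_i = 58144 days = 159.2 years.

159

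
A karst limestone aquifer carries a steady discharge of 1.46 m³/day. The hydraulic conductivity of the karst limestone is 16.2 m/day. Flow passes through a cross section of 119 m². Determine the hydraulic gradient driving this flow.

From Q = K·A·i, i = Q / (K·A) = 1.46 / (16.20 × 119.0) = 0.0007573.

0.000757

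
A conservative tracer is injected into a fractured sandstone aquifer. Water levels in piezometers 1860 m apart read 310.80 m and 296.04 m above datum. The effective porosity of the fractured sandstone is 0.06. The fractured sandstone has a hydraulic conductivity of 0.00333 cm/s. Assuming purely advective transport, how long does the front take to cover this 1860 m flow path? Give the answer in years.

13.4

Convert K: 0.00333 cm/s × 864 = 2.877 m/day.
Hydraulic gradient i = (310.80 − 296.04) / 1860 = 14.76 / 1860 = 0.007935.
Darcy flux q = K · i = 2.877 × 0.007935 = 0.02283 m/day.
Seepage velocity v = q / n_e = 0.02283 / 0.06 = 0.3805 m/day.
Travel time t = L / v = 1860 / 0.3805 = 4888 days = 13.38 years.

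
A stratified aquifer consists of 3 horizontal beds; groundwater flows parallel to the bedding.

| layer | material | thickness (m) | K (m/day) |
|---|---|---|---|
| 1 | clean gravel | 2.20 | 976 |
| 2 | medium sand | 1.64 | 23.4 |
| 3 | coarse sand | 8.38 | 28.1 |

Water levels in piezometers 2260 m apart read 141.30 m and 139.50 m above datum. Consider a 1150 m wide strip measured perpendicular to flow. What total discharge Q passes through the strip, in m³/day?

2220

Flow is parallel to layering, so each bed carries its own Darcy discharge and the transmissivities add.
Σ(K_i·b_i) = 976×2.20 + 23.4×1.64 + 28.1×8.38 = 2421 m²/day.
Hydraulic gradient i = (141.30 − 139.50) / 2260 = 1.8 / 2260 = 0.0007965.
Q = Σ(K_i·b_i) · W · i = 2421 × 1150 × 0.0007965 = 2218 m³/day.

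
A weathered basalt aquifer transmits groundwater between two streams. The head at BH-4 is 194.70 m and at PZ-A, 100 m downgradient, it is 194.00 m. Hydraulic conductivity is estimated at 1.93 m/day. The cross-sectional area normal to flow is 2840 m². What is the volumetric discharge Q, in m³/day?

38.4

Hydraulic gradient i = (194.70 − 194.00) / 100 = 0.7 / 100 = 0.007000.
Darcy's law: Q = K · A · i = 1.930 × 2840 × 0.007000 = 38.37 m³/day.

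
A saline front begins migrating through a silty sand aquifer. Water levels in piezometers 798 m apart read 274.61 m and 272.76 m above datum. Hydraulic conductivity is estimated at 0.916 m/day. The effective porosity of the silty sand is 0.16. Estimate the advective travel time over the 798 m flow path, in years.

165

Hydraulic gradient i = (274.61 − 272.76) / 798 = 1.85 / 798 = 0.002318.
Darcy flux q = K · i = 0.9160 × 0.002318 = 0.002124 m/day.
Seepage velocity v = q / n_e = 0.002124 / 0.16 = 0.01327 m/day.
Travel time t = L / v = 798 / 0.01327 = 60125 days = 164.6 years.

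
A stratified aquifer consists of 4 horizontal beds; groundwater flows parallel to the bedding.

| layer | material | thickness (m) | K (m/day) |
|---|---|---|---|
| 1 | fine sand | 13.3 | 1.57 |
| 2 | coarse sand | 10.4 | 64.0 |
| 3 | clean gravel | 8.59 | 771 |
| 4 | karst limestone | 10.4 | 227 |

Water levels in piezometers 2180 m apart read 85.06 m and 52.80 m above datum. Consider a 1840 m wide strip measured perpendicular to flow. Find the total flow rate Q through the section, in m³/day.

Flow is parallel to layering, so each bed carries its own Darcy discharge and the transmissivities add.
Σ(K_i·b_i) = 1.57×13.3 + 64.0×10.4 + 771×8.59 + 227×10.4 = 9670 m²/day.
Hydraulic gradient i = (85.06 − 52.80) / 2180 = 32.26 / 2180 = 0.01480.
Q = Σ(K_i·b_i) · W · i = 9670 × 1840 × 0.01480 = 2.633e+05 m³/day.

263000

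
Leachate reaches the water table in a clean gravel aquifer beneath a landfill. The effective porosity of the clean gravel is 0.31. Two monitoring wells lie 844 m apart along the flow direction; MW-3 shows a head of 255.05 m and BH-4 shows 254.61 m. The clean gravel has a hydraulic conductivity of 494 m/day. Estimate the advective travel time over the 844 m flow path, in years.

2.78

Hydraulic gradient i = (255.05 − 254.61) / 844 = 0.44 / 844 = 0.0005213.
Darcy flux q = K · i = 494.0 × 0.0005213 = 0.2575 m/day.
Seepage velocity v = q / n_e = 0.2575 / 0.31 = 0.8308 m/day.
Travel time t = L / v = 844 / 0.8308 = 1016 days = 2.781 years.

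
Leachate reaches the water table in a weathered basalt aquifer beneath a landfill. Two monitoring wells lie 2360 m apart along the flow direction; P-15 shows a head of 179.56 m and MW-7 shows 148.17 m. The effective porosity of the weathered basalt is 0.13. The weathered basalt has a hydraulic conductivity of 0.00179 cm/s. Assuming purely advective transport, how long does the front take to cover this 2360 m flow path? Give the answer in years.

Convert K: 0.00179 cm/s × 864 = 1.547 m/day.
Hydraulic gradient i = (179.56 − 148.17) / 2360 = 31.39 / 2360 = 0.01330.
Darcy flux q = K · i = 1.547 × 0.01330 = 0.02057 m/day.
Seepage velocity v = q / n_e = 0.02057 / 0.13 = 0.1582 m/day.
Travel time t = L / v = 2360 / 0.1582 = 14915 days = 40.83 years.

40.8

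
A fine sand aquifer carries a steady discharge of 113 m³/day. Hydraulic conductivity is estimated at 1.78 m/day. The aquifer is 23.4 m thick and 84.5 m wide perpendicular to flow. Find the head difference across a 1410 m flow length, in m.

Cross-sectional area A = 84.5 × 23.4 = 1977 m².
From Q = K·A·i, i = Q / (K·A) = 113 / (1.780 × 1977) = 0.03211.
Head loss Δh = i · L = 0.03211 × 1410 = 45.27 m.

45.3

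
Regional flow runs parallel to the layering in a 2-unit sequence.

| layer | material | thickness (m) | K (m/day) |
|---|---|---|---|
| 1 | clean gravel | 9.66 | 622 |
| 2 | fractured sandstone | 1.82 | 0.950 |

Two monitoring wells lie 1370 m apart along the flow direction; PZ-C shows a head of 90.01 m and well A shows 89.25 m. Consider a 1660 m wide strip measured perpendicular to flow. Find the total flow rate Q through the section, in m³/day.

Flow is parallel to layering, so each bed carries its own Darcy discharge and the transmissivities add.
Σ(K_i·b_i) = 622×9.66 + 0.950×1.82 = 6010 m²/day.
Hydraulic gradient i = (90.01 − 89.25) / 1370 = 0.76 / 1370 = 0.0005547.
Q = Σ(K_i·b_i) · W · i = 6010 × 1660 × 0.0005547 = 5535 m³/day.

5530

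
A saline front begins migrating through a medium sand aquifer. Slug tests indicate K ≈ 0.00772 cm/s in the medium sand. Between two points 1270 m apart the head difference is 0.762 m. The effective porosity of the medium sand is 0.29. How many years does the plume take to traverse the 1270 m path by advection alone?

252

Convert K: 0.00772 cm/s × 864 = 6.670 m/day.
Hydraulic gradient i = Δh / L = 0.762 / 1270 = 0.0006000.
Darcy flux q = K · i = 6.670 × 0.0006000 = 0.004002 m/day.
Seepage velocity v = q / n_e = 0.004002 / 0.29 = 0.01380 m/day.
Travel time t = L / v = 1270 / 0.01380 = 92028 days = 252.0 years.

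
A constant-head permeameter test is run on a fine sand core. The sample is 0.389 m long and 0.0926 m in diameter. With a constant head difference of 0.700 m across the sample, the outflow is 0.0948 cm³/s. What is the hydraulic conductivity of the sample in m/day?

Cross-sectional area A = π·(d/2)² = π × (0.0926/2)² = 0.006735 m².
Convert discharge: 0.0948 cm³/s = 9.480e-08 m³/s.
Darcy's law rearranged: K = Q·L / (A·Δh) = 9.480e-08 × 0.389 / (0.006735 × 0.700) = 7.823e-06 m/s = 0.6759 m/day.

0.676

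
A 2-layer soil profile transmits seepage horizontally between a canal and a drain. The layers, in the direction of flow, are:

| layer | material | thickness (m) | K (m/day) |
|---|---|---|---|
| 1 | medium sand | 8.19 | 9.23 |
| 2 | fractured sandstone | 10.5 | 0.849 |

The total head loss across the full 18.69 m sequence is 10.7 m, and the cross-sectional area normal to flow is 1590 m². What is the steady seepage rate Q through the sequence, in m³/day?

Flow is perpendicular to layering, so the layers act in series and the equivalent K is the thickness-weighted harmonic mean.
Total thickness L = 8.19 + 10.5 = 18.69 m.
Σ(b_i/K_i) = 8.19/9.23 + 10.5/0.849 = 13.25 d.
K_eq = L / Σ(b_i/K_i) = 18.69 / 13.25 = 1.410 m/day.
Q = K_eq · A · (Δh/L) = 1.410 × 1590 × (10.7/18.69) = 1284 m³/day.

1280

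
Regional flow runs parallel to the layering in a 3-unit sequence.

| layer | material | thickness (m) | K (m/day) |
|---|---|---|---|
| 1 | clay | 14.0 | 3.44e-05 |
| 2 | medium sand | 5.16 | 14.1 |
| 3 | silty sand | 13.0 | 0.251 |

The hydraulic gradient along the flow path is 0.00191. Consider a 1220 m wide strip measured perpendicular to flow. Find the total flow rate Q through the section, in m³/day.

177

Flow is parallel to layering, so each bed carries its own Darcy discharge and the transmissivities add.
Σ(K_i·b_i) = 3.44e-05×14.0 + 14.1×5.16 + 0.251×13.0 = 76.02 m²/day.
Hydraulic gradient i = 0.00191.
Q = Σ(K_i·b_i) · W · i = 76.02 × 1220 × 0.001910 = 177.1 m³/day.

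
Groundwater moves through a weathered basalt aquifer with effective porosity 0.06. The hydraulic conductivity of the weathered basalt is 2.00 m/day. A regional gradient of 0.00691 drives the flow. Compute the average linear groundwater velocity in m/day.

Hydraulic gradient i = 0.00691.
Darcy flux q = K · i = 2.000 × 0.006910 = 0.01382 m/day.
Seepage velocity v = q / n_e = 0.01382 / 0.06 = 0.2303 m/day.

0.230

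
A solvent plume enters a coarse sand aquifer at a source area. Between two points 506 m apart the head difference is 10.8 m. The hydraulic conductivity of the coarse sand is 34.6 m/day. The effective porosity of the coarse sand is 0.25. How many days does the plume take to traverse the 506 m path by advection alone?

Hydraulic gradient i = Δh / L = 10.8 / 506 = 0.02134.
Darcy flux q = K · i = 34.60 × 0.02134 = 0.7385 m/day.
Seepage velocity v = q / n_e = 0.7385 / 0.25 = 2.954 m/day.
Travel time t = L / v = 506 / 2.954 = 171.3 days.

171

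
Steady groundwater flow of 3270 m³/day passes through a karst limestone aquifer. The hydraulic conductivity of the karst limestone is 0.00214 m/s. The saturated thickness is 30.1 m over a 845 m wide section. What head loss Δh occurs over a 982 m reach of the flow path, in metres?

Convert K: 0.00214 m/s × 86400 = 184.9 m/day.
Cross-sectional area A = 845 × 30.1 = 25434 m².
From Q = K·A·i, i = Q / (K·A) = 3270 / (184.9 × 25434) = 0.0006953.
Head loss Δh = i · L = 0.0006953 × 982 = 0.6828 m.

0.683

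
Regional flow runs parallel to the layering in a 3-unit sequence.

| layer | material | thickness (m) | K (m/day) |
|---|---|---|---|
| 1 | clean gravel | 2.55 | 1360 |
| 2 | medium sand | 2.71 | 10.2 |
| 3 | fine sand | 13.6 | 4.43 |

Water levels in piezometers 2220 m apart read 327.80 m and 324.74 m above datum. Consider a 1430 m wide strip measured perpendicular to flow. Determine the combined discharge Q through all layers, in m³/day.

7010

Flow is parallel to layering, so each bed carries its own Darcy discharge and the transmissivities add.
Σ(K_i·b_i) = 1360×2.55 + 10.2×2.71 + 4.43×13.6 = 3556 m²/day.
Hydraulic gradient i = (327.80 − 324.74) / 2220 = 3.06 / 2220 = 0.001378.
Q = Σ(K_i·b_i) · W · i = 3556 × 1430 × 0.001378 = 7009 m³/day.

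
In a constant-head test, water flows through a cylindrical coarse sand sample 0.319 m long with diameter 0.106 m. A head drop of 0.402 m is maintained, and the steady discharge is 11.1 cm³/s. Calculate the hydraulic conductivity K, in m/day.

86.2

Cross-sectional area A = π·(d/2)² = π × (0.106/2)² = 0.008825 m².
Convert discharge: 11.1 cm³/s = 1.110e-05 m³/s.
Darcy's law rearranged: K = Q·L / (A·Δh) = 1.110e-05 × 0.319 / (0.008825 × 0.402) = 0.0009981 m/s = 86.24 m/day.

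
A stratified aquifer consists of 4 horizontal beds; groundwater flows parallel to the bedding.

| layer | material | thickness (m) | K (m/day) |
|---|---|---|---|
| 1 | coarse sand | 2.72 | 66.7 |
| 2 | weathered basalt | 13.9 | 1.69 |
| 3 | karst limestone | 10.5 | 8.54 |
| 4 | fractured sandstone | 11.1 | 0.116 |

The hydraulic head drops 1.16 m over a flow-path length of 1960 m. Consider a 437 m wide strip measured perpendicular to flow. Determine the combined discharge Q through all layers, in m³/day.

76.5

Flow is parallel to layering, so each bed carries its own Darcy discharge and the transmissivities add.
Σ(K_i·b_i) = 66.7×2.72 + 1.69×13.9 + 8.54×10.5 + 0.116×11.1 = 295.9 m²/day.
Hydraulic gradient i = Δh / L = 1.16 / 1960 = 0.0005918.
Q = Σ(K_i·b_i) · W · i = 295.9 × 437 × 0.0005918 = 76.52 m³/day.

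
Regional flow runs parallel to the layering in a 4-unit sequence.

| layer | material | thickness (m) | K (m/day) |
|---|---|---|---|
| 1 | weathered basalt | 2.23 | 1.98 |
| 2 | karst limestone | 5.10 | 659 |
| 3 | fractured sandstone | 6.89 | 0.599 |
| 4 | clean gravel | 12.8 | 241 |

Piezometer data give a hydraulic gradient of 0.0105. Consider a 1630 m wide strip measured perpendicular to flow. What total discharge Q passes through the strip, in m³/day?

110000

Flow is parallel to layering, so each bed carries its own Darcy discharge and the transmissivities add.
Σ(K_i·b_i) = 1.98×2.23 + 659×5.10 + 0.599×6.89 + 241×12.8 = 6454 m²/day.
Hydraulic gradient i = 0.0105.
Q = Σ(K_i·b_i) · W · i = 6454 × 1630 × 0.01050 = 1.105e+05 m³/day.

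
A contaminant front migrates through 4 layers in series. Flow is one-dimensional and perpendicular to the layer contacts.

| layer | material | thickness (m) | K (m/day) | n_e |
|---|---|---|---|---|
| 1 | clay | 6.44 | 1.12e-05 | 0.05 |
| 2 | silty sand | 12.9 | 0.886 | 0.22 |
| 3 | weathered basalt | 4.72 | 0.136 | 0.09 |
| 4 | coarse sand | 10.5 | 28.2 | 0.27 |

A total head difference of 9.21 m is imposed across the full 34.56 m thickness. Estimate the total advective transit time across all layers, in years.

With flow normal to the layers, continuity requires the same specific discharge q through every layer.
Σ(b_i/K_i) = 6.44/1.12e-05 + 12.9/0.886 + 4.72/0.136 + 10.5/28.2 = 5.750e+05 d.
q = Δh / Σ(b_i/K_i) = 9.21 / 5.750e+05 = 1.602e-05 m/day.
In each layer the seepage velocity is v_i = q/n_i, so the layer transit time is t_i = b_i·n_i / q:
  layer 1 (clay): t_1 = 6.44 × 0.05 / 1.602e-05 = 20105 d
  layer 2 (silty sand): t_2 = 12.9 × 0.22 / 1.602e-05 = 1.772e+05 d
  layer 3 (weathered basalt): t_3 = 4.72 × 0.09 / 1.602e-05 = 26523 d
  layer 4 (coarse sand): t_4 = 10.5 × 0.27 / 1.602e-05 = 1.770e+05 d
Total t = Σ t_i = 4.008e+05 days = 1097 years.

1100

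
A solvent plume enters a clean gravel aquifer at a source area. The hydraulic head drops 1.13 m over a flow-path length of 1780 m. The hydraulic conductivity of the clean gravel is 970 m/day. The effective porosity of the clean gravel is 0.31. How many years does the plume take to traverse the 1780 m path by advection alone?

Hydraulic gradient i = Δh / L = 1.13 / 1780 = 0.0006348.
Darcy flux q = K · i = 970.0 × 0.0006348 = 0.6158 m/day.
Seepage velocity v = q / n_e = 0.6158 / 0.31 = 1.986 m/day.
Travel time t = L / v = 1780 / 1.986 = 896.1 days = 2.453 years.

2.45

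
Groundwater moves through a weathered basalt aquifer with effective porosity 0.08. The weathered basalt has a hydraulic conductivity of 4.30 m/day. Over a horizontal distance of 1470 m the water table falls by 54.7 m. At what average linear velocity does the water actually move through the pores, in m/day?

2.00

Hydraulic gradient i = Δh / L = 54.7 / 1470 = 0.03721.
Darcy flux q = K · i = 4.300 × 0.03721 = 0.1600 m/day.
Seepage velocity v = q / n_e = 0.1600 / 0.08 = 2.000 m/day.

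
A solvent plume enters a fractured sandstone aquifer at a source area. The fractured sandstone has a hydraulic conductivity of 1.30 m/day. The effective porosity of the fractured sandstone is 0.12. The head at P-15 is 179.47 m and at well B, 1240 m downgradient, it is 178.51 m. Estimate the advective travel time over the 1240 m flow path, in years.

Hydraulic gradient i = (179.47 − 178.51) / 1240 = 0.96 / 1240 = 0.0007742.
Darcy flux q = K · i = 1.300 × 0.0007742 = 0.001006 m/day.
Seepage velocity v = q / n_e = 0.001006 / 0.12 = 0.008387 m/day.
Travel time t = L / v = 1240 / 0.008387 = 1.478e+05 days = 404.8 years.

405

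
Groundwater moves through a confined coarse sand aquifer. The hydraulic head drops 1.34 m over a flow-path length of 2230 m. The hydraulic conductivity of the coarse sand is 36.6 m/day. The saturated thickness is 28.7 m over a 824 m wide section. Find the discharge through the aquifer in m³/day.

520

Cross-sectional area A = 824 × 28.7 = 23649 m².
Hydraulic gradient i = Δh / L = 1.34 / 2230 = 0.0006009.
Darcy's law: Q = K · A · i = 36.60 × 23649 × 0.0006009 = 520.1 m³/day.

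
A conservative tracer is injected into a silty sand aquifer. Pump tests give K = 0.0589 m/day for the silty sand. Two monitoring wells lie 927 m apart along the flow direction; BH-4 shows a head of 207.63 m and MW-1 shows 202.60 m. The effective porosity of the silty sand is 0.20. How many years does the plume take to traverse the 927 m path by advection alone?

1590

Hydraulic gradient i = (207.63 − 202.60) / 927 = 5.03 / 927 = 0.005426.
Darcy flux q = K · i = 0.05890 × 0.005426 = 0.0003196 m/day.
Seepage velocity v = q / n_e = 0.0003196 / 0.20 = 0.001598 m/day.
Travel time t = L / v = 927 / 0.001598 = 5.801e+05 days = 1588 years.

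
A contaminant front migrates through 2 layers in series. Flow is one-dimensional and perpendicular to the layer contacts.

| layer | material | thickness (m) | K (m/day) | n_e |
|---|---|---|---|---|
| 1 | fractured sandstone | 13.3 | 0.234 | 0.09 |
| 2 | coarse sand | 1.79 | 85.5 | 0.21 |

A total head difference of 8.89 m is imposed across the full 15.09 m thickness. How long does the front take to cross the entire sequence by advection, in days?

With flow normal to the layers, continuity requires the same specific discharge q through every layer.
Σ(b_i/K_i) = 13.3/0.234 + 1.79/85.5 = 56.86 d.
q = Δh / Σ(b_i/K_i) = 8.89 / 56.86 = 0.1564 m/day.
In each layer the seepage velocity is v_i = q/n_i, so the layer transit time is t_i = b_i·n_i / q:
  layer 1 (fractured sandstone): t_1 = 13.3 × 0.09 / 0.1564 = 7.656 d
  layer 2 (coarse sand): t_2 = 1.79 × 0.21 / 0.1564 = 2.404 d
Total t = Σ t_i = 10.06 days.

10.1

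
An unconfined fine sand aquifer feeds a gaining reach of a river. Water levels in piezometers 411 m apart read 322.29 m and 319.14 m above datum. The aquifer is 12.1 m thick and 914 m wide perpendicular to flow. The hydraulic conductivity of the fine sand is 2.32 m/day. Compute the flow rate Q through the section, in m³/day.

197

Cross-sectional area A = 914 × 12.1 = 11059 m².
Hydraulic gradient i = (322.29 − 319.14) / 411 = 3.15 / 411 = 0.007664.
Darcy's law: Q = K · A · i = 2.320 × 11059 × 0.007664 = 196.6 m³/day.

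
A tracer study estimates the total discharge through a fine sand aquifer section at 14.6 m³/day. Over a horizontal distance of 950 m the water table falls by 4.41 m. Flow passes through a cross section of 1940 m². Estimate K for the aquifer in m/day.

1.62

Hydraulic gradient i = Δh / L = 4.41 / 950 = 0.004642.
From Q = K·A·i, K = Q / (A·i) = 14.6 / (1940 × 0.004642) = 1.621 m/day.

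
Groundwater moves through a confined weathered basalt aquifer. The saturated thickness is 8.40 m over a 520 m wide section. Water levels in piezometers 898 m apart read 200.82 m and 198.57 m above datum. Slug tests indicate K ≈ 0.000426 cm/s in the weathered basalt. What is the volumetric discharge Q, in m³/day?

Convert K: 0.000426 cm/s × 864 = 0.3681 m/day.
Cross-sectional area A = 520 × 8.40 = 4368 m².
Hydraulic gradient i = (200.82 − 198.57) / 898 = 2.25 / 898 = 0.002506.
Darcy's law: Q = K · A · i = 0.3681 × 4368 × 0.002506 = 4.028 m³/day.

4.03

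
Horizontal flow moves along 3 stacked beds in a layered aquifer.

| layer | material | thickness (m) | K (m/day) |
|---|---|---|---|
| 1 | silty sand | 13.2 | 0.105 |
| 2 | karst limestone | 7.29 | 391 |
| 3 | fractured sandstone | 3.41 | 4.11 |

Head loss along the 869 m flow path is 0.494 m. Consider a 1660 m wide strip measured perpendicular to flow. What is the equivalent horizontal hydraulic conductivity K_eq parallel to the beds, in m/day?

120

Flow is parallel to layering, so each bed carries its own Darcy discharge and the transmissivities add.
Σ(K_i·b_i) = 0.105×13.2 + 391×7.29 + 4.11×3.41 = 2866 m²/day.
Total thickness b = 23.90 m, so K_eq = Σ(K_i·b_i)/b = 119.9 m/day.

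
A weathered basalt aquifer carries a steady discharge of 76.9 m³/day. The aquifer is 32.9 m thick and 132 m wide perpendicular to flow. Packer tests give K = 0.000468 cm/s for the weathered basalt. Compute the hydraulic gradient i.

Convert K: 0.000468 cm/s × 864 = 0.4044 m/day.
Cross-sectional area A = 132 × 32.9 = 4343 m².
From Q = K·A·i, i = Q / (K·A) = 76.9 / (0.4044 × 4343) = 0.04379.

0.0438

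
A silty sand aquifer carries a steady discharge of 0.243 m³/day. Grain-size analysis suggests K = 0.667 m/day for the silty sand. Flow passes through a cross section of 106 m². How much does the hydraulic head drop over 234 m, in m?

From Q = K·A·i, i = Q / (K·A) = 0.243 / (0.6670 × 106.0) = 0.003437.
Head loss Δh = i · L = 0.003437 × 234 = 0.8042 m.

0.804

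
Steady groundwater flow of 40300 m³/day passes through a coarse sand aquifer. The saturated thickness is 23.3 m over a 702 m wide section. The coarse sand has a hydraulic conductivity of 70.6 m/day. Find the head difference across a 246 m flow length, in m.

Cross-sectional area A = 702 × 23.3 = 16357 m².
From Q = K·A·i, i = Q / (K·A) = 40300 / (70.60 × 16357) = 0.03490.
Head loss Δh = i · L = 0.03490 × 246 = 8.585 m.

8.59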